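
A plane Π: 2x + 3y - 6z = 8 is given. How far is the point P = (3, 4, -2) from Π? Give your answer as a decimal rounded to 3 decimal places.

3.143

n·P − d = (2)·(3) + (3)·(4) + (-6)·(-2) − 8 = 22; |n| = √49.
Distance = |22| / √49 = 22/√49 ≈ 3.143.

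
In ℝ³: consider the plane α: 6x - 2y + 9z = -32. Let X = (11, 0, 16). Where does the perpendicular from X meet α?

Foot = X − λn with λ = (n·X − d)/|n|² = (210 − (-32))/121 = 2.
Foot = (11, 0, 16) − 2·(6, -2, 9) = (-1, 4, -2).

(-1, 4, -2)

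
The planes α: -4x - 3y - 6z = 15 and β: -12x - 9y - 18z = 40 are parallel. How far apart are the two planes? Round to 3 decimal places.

Rescale β by 1/3: -4x - 3y - 6z = 40/3. Then distance = |15 − (40/3)| / √61 ≈ 0.213.

0.213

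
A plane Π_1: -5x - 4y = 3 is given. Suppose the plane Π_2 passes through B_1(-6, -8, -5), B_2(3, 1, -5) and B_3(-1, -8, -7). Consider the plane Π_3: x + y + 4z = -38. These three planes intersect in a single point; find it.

B_1B_2 = (9, 9, 0), B_1B_3 = (5, 0, -2); a normal to Π_2 is B_1B_2 × B_1B_3 = (-18, 18, -45).
Using B_1: Π_2 has equation -18x + 18y - 45z = 189.
Solving the 3×3 linear system -5x - 4y = 3, -18x + 18y - 45z = 189, x + y + 4z = -38 (e.g. by elimination or Cramer's rule, determinant = -693) gives (5, -7, -9).

(5, -7, -9)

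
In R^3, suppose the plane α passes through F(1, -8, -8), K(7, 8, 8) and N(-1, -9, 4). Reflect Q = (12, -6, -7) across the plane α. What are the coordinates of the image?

FK = (6, 16, 16), FN = (-2, -1, 12); a normal to α is FK × FN = (208, -104, 26).
Using F: α has equation 208x - 104y + 26z = 832.
λ = (n·Q − d)/|n|² = (2938 − 832)/54756 = 1/26.
Reflection = Q − 2λn = (12, -6, -7) − (1/13)·(208, -104, 26) = (-4, 2, -9).

(-4, 2, -9)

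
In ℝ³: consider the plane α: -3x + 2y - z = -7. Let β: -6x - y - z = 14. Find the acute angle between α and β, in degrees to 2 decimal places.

42.52

cos θ = |n₁·n₂| / (|n₁||n₂|) = |17| / (√14 · √38).
θ = arccos(0.73704) ≈ 42.52°.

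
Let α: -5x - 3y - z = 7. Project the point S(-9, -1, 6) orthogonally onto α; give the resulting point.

Foot = S − λn with λ = (n·S − d)/|n|² = (42 − 7)/35 = 1.
Foot = (-9, -1, 6) − 1·(-5, -3, -1) = (-4, 2, 7).

(-4, 2, 7)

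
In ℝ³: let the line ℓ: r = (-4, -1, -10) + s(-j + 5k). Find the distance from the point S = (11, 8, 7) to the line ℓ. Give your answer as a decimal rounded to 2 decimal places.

Taking (-4, -1, -10) on ℓ with direction v = (0, -1, 5): w = S − (-4, -1, -10) = (15, 9, 17), and w × v = (62, -75, -15).
Distance = |w × v| / |v| = √9694 / √26 ≈ 19.31.

19.31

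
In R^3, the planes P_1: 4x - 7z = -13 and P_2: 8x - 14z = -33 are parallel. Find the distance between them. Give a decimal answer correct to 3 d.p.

Rescale P_2 by 1/2: 4x - 7z = -33/2. Then distance = |-13 − (-33/2)| / √65 ≈ 0.434.

0.434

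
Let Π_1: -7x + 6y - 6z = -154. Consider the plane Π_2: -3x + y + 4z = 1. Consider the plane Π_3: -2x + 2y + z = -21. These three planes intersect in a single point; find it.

Solving the 3×3 linear system -7x + 6y - 6z = -154, -3x + y + 4z = 1, -2x + 2y + z = -21 (e.g. by elimination or Cramer's rule, determinant = 43) gives (10, -5, 9).

(10, -5, 9)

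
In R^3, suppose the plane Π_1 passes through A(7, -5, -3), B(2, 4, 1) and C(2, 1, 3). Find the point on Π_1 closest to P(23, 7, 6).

(5, 1, -3)

AB = (-5, 9, 4), AC = (-5, 6, 6); a normal to Π_1 is AB × AC = (30, 10, 15).
Using A: Π_1 has equation 30x + 10y + 15z = 115.
Foot = P − λn with λ = (n·P − d)/|n|² = (850 − 115)/1225 = 3/5.
Foot = (23, 7, 6) − (3/5)·(30, 10, 15) = (5, 1, -3).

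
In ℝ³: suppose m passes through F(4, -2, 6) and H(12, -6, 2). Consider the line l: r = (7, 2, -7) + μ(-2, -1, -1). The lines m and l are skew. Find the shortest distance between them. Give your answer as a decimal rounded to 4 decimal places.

12.0208

A direction vector for m is H − F = (8, -4, -4).
Common perpendicular direction n = (8, -4, -4) × (-2, -1, -1) = (0, 16, -16).
With w = (7, 2, -7) − (4, -2, 6) = (3, 4, -13), w · n = 272.
Distance = |w · n| / |n| = |272| / √512 ≈ 12.0208.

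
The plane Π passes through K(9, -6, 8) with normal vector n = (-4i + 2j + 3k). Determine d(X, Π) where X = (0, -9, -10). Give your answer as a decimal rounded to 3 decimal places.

4.457

Π: n·r = n·K gives -4x + 2y + 3z = -24.
n·X − d = (-4)·(0) + (2)·(-9) + (3)·(-10) − (-24) = -24; |n| = √29.
Distance = |-24| / √29 = 24/√29 ≈ 4.457.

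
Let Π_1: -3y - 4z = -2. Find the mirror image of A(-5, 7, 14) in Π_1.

(-5, -11, -10)

λ = (n·A − d)/|n|² = (-77 − (-2))/25 = -3.
Reflection = A − 2λn = (-5, 7, 14) − (-6)·(0, -3, -4) = (-5, -11, -10).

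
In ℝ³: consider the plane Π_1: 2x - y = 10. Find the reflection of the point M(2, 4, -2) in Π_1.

λ = (n·M − d)/|n|² = (0 − 10)/5 = -2.
Reflection = M − 2λn = (2, 4, -2) − (-4)·(2, -1, 0) = (10, 0, -2).

(10, 0, -2)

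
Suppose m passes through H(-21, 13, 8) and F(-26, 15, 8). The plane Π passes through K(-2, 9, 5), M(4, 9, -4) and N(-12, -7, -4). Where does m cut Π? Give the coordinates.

A direction vector for m is F − H = (-5, 2, 0).
KM = (6, 0, -9), KN = (-10, -16, -9); a normal to Π is KM × KN = (-144, 144, -96).
Using K: Π has equation -144x + 144y - 96z = 1104.
Substitute r = (-21, 13, 8) + t(-5, 2, 0) into the plane: 4128 + 1008t = 1104, so t = -3.
Intersection: (-21, 13, 8) + (-3)·(-5, 2, 0) = (-6, 7, 8).

(-6, 7, 8)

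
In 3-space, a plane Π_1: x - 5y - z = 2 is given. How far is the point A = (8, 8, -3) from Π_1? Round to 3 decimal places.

5.966

n·A − d = (1)·(8) + (-5)·(8) + (-1)·(-3) − 2 = -31; |n| = √27.
Distance = |-31| / √27 = 31/√27 ≈ 5.966.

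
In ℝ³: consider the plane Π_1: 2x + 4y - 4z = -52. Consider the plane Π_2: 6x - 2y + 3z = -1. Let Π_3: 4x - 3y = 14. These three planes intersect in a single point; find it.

(-4, -10, 1)

Solving the 3×3 linear system 2x + 4y - 4z = -52, 6x - 2y + 3z = -1, 4x - 3y = 14 (e.g. by elimination or Cramer's rule, determinant = 106) gives (-4, -10, 1).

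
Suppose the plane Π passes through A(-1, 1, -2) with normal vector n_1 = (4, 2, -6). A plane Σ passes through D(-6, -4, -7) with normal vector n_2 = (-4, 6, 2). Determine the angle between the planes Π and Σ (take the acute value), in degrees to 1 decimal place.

Π: n_1·r = n_1·A gives 4x + 2y - 6z = 10.
Σ: n_2·r = n_2·D gives -4x + 6y + 2z = -14.
cos θ = |n₁·n₂| / (|n₁||n₂|) = |-16| / (√56 · √56).
θ = arccos(0.28571) ≈ 73.4°.

73.4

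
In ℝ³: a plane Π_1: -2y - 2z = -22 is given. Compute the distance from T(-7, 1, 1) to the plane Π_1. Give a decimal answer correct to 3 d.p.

6.364

n·T − d = (0)·(-7) + (-2)·(1) + (-2)·(1) − (-22) = 18; |n| = √8.
Distance = |18| / √8 = 18/√8 ≈ 6.364.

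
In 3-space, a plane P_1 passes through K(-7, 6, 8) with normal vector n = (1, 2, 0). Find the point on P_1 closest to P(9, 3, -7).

(7, -1, -7)

P_1: n·r = n·K gives x + 2y = 5.
Foot = P − λn with λ = (n·P − d)/|n|² = (15 − 5)/5 = 2.
Foot = (9, 3, -7) − 2·(1, 2, 0) = (7, -1, -7).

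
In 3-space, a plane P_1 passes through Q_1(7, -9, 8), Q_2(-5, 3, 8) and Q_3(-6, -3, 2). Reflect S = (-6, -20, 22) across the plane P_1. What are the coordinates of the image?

Q_1Q_2 = (-12, 12, 0), Q_1Q_3 = (-13, 6, -6); a normal to P_1 is Q_1Q_2 × Q_1Q_3 = (-72, -72, 84).
Using Q_1: P_1 has equation -72x - 72y + 84z = 816.
λ = (n·S − d)/|n|² = (3720 − 816)/17424 = 1/6.
Reflection = S − 2λn = (-6, -20, 22) − (1/3)·(-72, -72, 84) = (18, 4, -6).

(18, 4, -6)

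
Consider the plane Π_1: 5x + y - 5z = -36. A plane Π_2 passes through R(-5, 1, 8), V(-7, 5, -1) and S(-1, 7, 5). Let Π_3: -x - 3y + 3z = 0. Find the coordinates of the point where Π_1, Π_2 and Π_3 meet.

RV = (-2, 4, -9), RS = (4, 6, -3); a normal to Π_2 is RV × RS = (42, -42, -28).
Using R: Π_2 has equation 42x - 42y - 28z = -476.
Solving the 3×3 linear system 5x + y - 5z = -36, 42x - 42y - 28z = -476, -x - 3y + 3z = 0 (e.g. by elimination or Cramer's rule, determinant = -308) gives (-6, 4, 2).

(-6, 4, 2)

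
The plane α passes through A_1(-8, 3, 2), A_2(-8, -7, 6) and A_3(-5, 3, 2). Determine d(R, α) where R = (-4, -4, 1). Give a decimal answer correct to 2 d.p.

A_1A_2 = (0, -10, 4), A_1A_3 = (3, 0, 0); a normal to α is A_1A_2 × A_1A_3 = (0, 12, 30).
Using A_1: α has equation 12y + 30z = 96.
n·R − d = (0)·(-4) + (12)·(-4) + (30)·(1) − 96 = -114; |n| = √1044.
Distance = |-114| / √1044 = 114/√1044 ≈ 3.53.

3.53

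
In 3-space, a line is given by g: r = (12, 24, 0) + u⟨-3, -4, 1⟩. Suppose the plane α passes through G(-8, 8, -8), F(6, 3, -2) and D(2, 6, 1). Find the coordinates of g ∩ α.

GF = (14, -5, 6), GD = (10, -2, 9); a normal to α is GF × GD = (-33, -66, 22).
Using G: α has equation -33x - 66y + 22z = -440.
Substitute r = (12, 24, 0) + t(-3, -4, 1) into the plane: -1980 + 385t = -440, so t = 4.
Intersection: (12, 24, 0) + 4·(-3, -4, 1) = (0, 8, 4).

(0, 8, 4)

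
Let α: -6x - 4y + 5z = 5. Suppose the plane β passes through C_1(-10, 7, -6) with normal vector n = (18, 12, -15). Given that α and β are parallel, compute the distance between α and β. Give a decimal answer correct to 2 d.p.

β: n·r = n·C_1 gives 18x + 12y - 15z = -6.
Rescale β by 1/(-3): -6x - 4y + 5z = 2. Then distance = |5 − 2| / √77 ≈ 0.34.

0.34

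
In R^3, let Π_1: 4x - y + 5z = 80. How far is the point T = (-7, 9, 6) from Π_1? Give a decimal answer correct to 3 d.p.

n·T − d = (4)·(-7) + (-1)·(9) + (5)·(6) − 80 = -87; |n| = √42.
Distance = |-87| / √42 = 87/√42 ≈ 13.424.

13.424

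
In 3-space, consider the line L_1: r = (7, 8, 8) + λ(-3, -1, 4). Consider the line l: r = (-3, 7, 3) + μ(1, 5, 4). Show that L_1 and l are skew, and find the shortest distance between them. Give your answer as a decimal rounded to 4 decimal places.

9.1696

Common perpendicular direction n = (-3, -1, 4) × (1, 5, 4) = (-24, 16, -14).
With w = (-3, 7, 3) − (7, 8, 8) = (-10, -1, -5), w · n = 294.
Since n ≠ 0 the lines are not parallel, and w · n = 294 ≠ 0 so they do not intersect; hence they are skew.
Distance = |w · n| / |n| = |294| / √1028 ≈ 9.1696.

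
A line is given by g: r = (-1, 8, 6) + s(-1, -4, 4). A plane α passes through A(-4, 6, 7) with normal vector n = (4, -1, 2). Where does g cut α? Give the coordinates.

(0, 12, 2)

α: n·r = n·A gives 4x - y + 2z = -8.
Substitute r = (-1, 8, 6) + t(-1, -4, 4) into the plane: 0 + 8t = -8, so t = -1.
Intersection: (-1, 8, 6) + (-1)·(-1, -4, 4) = (0, 12, 2).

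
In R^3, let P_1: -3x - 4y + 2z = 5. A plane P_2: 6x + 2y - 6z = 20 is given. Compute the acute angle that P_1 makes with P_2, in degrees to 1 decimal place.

36.0

cos θ = |n₁·n₂| / (|n₁||n₂|) = |-38| / (√29 · √76).
θ = arccos(0.80943) ≈ 36.0°.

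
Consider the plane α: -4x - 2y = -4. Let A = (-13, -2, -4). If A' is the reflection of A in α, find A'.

(11, 10, -4)

λ = (n·A − d)/|n|² = (56 − (-4))/20 = 3.
Reflection = A − 2λn = (-13, -2, -4) − 6·(-4, -2, 0) = (11, 10, -4).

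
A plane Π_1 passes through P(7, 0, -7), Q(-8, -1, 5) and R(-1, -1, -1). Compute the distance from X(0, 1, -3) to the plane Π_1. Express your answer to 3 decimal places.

PQ = (-15, -1, 12), PR = (-8, -1, 6); a normal to Π_1 is PQ × PR = (6, -6, 7).
Using P: Π_1 has equation 6x - 6y + 7z = -7.
n·X − d = (6)·(0) + (-6)·(1) + (7)·(-3) − (-7) = -20; |n| = √121.
Distance = |-20| / √121 = 20/√121 ≈ 1.818.

1.818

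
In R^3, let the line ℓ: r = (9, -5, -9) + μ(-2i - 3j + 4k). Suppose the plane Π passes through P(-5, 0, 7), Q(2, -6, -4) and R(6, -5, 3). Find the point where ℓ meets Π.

(7, -8, -5)

PQ = (7, -6, -11), PR = (11, -5, -4); a normal to Π is PQ × PR = (-31, -93, 31).
Using P: Π has equation -31x - 93y + 31z = 372.
Substitute r = (9, -5, -9) + t(-2, -3, 4) into the plane: -93 + 465t = 372, so t = 1.
Intersection: (9, -5, -9) + 1·(-2, -3, 4) = (7, -8, -5).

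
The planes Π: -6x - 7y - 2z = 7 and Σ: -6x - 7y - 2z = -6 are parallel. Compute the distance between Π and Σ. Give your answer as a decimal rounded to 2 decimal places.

1.38

Same normal n = (-6, -7, -2) with |n| = √89; distance = |7 − (-6)| / |n| = 13/√89 ≈ 1.38.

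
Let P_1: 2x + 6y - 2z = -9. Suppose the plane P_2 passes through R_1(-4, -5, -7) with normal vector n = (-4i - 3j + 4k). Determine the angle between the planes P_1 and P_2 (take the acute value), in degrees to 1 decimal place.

P_2: n·r = n·R_1 gives -4x - 3y + 4z = 3.
cos θ = |n₁·n₂| / (|n₁||n₂|) = |-34| / (√44 · √41).
θ = arccos(0.80050) ≈ 36.8°.

36.8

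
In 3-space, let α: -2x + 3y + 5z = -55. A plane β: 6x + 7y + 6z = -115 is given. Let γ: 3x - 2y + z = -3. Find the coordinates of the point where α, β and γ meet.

Solving the 3×3 linear system -2x + 3y + 5z = -55, 6x + 7y + 6z = -115, 3x - 2y + z = -3 (e.g. by elimination or Cramer's rule, determinant = -167) gives (-3, -7, -8).

(-3, -7, -8)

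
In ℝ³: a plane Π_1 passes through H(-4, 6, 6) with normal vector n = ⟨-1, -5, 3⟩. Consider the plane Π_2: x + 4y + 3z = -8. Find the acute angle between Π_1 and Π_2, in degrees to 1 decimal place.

Π_1: n·r = n·H gives -x - 5y + 3z = -8.
cos θ = |n₁·n₂| / (|n₁||n₂|) = |-12| / (√35 · √26).
θ = arccos(0.39780) ≈ 66.6°.

66.6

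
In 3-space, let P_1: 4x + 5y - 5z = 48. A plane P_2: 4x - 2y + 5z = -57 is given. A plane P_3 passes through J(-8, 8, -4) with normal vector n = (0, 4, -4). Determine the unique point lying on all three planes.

P_3: n·r = n·J gives 4y - 4z = 48.
Solving the 3×3 linear system 4x + 5y - 5z = 48, 4x - 2y + 5z = -57, 4y - 4z = 48 (e.g. by elimination or Cramer's rule, determinant = -48) gives (-3, 5, -7).

(-3, 5, -7)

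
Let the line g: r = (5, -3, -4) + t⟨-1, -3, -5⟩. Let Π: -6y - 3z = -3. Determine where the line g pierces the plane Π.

Substitute r = (5, -3, -4) + t(-1, -3, -5) into the plane: 30 + 33t = -3, so t = -1.
Intersection: (5, -3, -4) + (-1)·(-1, -3, -5) = (6, 0, 1).

(6, 0, 1)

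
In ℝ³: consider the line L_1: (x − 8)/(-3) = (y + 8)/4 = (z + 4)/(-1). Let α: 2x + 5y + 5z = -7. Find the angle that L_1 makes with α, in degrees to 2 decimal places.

L_1 has direction (-3, 4, -1) through (8, -8, -4).
sin θ = |n·v| / (|n||v|) = |9| / (√54 · √26) = 0.24019.
θ ≈ 13.90°.

13.90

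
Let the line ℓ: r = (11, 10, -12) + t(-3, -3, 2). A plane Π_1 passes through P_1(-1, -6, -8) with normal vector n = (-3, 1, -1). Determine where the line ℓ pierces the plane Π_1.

(-1, -2, -4)

Π_1: n·r = n·P_1 gives -3x + y - z = 5.
Substitute r = (11, 10, -12) + t(-3, -3, 2) into the plane: -11 + 4t = 5, so t = 4.
Intersection: (11, 10, -12) + 4·(-3, -3, 2) = (-1, -2, -4).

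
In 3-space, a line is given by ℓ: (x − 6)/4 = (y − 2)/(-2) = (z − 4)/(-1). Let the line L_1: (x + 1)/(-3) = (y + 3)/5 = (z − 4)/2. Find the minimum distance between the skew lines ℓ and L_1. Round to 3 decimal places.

ℓ has direction (4, -2, -1) through (6, 2, 4).
L_1 has direction (-3, 5, 2) through (-1, -3, 4).
Common perpendicular direction n = (4, -2, -1) × (-3, 5, 2) = (1, -5, 14).
With w = (-1, -3, 4) − (6, 2, 4) = (-7, -5, 0), w · n = 18.
Distance = |w · n| / |n| = |18| / √222 ≈ 1.208.

1.208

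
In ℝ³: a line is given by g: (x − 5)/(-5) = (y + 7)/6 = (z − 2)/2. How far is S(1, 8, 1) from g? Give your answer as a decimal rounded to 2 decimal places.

7.91

g has direction (-5, 6, 2) through (5, -7, 2).
Taking (5, -7, 2) on g with direction v = (-5, 6, 2): w = S − (5, -7, 2) = (-4, 15, -1), and w × v = (36, 13, 51).
Distance = |w × v| / |v| = √4066 / √65 ≈ 7.91.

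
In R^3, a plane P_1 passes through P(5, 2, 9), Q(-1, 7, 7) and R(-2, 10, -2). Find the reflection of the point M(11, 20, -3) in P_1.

(-7, -4, -9)

PQ = (-6, 5, -2), PR = (-7, 8, -11); a normal to P_1 is PQ × PR = (-39, -52, -13).
Using P: P_1 has equation -39x - 52y - 13z = -416.
λ = (n·M − d)/|n|² = (-1430 − (-416))/4394 = -3/13.
Reflection = M − 2λn = (11, 20, -3) − (-6/13)·(-39, -52, -13) = (-7, -4, -9).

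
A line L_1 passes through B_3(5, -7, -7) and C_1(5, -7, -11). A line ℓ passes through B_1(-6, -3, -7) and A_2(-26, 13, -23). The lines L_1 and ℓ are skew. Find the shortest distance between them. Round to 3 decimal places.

3.748

A direction vector for L_1 is C_1 − B_3 = (0, 0, -4).
A direction vector for ℓ is A_2 − B_1 = (-20, 16, -16).
Common perpendicular direction n = (0, 0, -4) × (-20, 16, -16) = (64, 80, 0).
With w = (-6, -3, -7) − (5, -7, -7) = (-11, 4, 0), w · n = -384.
Distance = |w · n| / |n| = |-384| / √10496 ≈ 3.748.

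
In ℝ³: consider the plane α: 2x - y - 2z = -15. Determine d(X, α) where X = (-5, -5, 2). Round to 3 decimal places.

2.000

n·X − d = (2)·(-5) + (-1)·(-5) + (-2)·(2) − (-15) = 6; |n| = √9.
Distance = |6| / √9 = 6/√9 ≈ 2.000.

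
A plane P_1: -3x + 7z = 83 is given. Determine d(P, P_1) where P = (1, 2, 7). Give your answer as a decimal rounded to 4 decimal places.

4.8583

n·P − d = (-3)·(1) + (0)·(2) + (7)·(7) − 83 = -37; |n| = √58.
Distance = |-37| / √58 = 37/√58 ≈ 4.8583.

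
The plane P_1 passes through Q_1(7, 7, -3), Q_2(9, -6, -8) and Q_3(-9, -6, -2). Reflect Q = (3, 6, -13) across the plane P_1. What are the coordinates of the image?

(9, 0, 5)

Q_1Q_2 = (2, -13, -5), Q_1Q_3 = (-16, -13, 1); a normal to P_1 is Q_1Q_2 × Q_1Q_3 = (-78, 78, -234).
Using Q_1: P_1 has equation -78x + 78y - 234z = 702.
λ = (n·Q − d)/|n|² = (3276 − 702)/66924 = 1/26.
Reflection = Q − 2λn = (3, 6, -13) − (1/13)·(-78, 78, -234) = (9, 0, 5).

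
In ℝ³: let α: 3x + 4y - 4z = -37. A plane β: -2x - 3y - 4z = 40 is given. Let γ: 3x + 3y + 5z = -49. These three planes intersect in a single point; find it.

Solving the 3×3 linear system 3x + 4y - 4z = -37, -2x - 3y - 4z = 40, 3x + 3y + 5z = -49 (e.g. by elimination or Cramer's rule, determinant = -29) gives (-7, -6, -2).

(-7, -6, -2)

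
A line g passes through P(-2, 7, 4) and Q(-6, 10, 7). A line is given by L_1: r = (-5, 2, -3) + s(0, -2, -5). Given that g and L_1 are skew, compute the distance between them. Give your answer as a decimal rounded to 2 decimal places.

A direction vector for g is Q − P = (-4, 3, 3).
Common perpendicular direction n = (-4, 3, 3) × (0, -2, -5) = (-9, -20, 8).
With w = (-5, 2, -3) − (-2, 7, 4) = (-3, -5, -7), w · n = 71.
Distance = |w · n| / |n| = |71| / √545 ≈ 3.04.

3.04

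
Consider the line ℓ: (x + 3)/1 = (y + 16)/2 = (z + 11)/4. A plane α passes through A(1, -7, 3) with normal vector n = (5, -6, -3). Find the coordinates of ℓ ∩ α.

(1, -8, 5)

ℓ has direction (1, 2, 4) through (-3, -16, -11).
α: n·r = n·A gives 5x - 6y - 3z = 38.
Substitute r = (-3, -16, -11) + t(1, 2, 4) into the plane: 114 + (-19)t = 38, so t = 4.
Intersection: (-3, -16, -11) + 4·(1, 2, 4) = (1, -8, 5).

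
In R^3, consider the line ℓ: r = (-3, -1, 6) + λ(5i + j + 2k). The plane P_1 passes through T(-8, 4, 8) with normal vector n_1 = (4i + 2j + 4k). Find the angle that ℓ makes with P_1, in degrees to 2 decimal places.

65.91

P_1: n_1·r = n_1·T gives 4x + 2y + 4z = 8.
sin θ = |n·v| / (|n||v|) = |30| / (√36 · √30) = 0.91287.
θ ≈ 65.91°.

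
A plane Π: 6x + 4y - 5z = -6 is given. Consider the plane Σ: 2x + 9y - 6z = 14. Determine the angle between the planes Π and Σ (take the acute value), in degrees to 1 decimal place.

36.1

cos θ = |n₁·n₂| / (|n₁||n₂|) = |78| / (√77 · √121).
θ = arccos(0.80808) ≈ 36.1°.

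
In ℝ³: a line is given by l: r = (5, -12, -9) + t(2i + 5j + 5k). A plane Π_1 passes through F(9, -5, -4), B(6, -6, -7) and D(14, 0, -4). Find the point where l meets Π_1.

FB = (-3, -1, -3), FD = (5, 5, 0); a normal to Π_1 is FB × FD = (15, -15, -10).
Using F: Π_1 has equation 15x - 15y - 10z = 250.
Substitute r = (5, -12, -9) + t(2, 5, 5) into the plane: 345 + (-95)t = 250, so t = 1.
Intersection: (5, -12, -9) + 1·(2, 5, 5) = (7, -7, -4).

(7, -7, -4)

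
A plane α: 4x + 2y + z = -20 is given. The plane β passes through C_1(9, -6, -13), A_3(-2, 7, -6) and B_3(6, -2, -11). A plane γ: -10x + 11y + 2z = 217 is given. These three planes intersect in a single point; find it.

(-10, 11, -2)

C_1A_3 = (-11, 13, 7), C_1B_3 = (-3, 4, 2); a normal to β is C_1A_3 × C_1B_3 = (-2, 1, -5).
Using C_1: β has equation -2x + y - 5z = 41.
Solving the 3×3 linear system 4x + 2y + z = -20, -2x + y - 5z = 41, -10x + 11y + 2z = 217 (e.g. by elimination or Cramer's rule, determinant = 324) gives (-10, 11, -2).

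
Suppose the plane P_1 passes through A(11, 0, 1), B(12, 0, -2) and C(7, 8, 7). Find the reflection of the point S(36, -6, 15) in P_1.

AB = (1, 0, -3), AC = (-4, 8, 6); a normal to P_1 is AB × AC = (24, 6, 8).
Using A: P_1 has equation 24x + 6y + 8z = 272.
λ = (n·S − d)/|n|² = (948 − 272)/676 = 1.
Reflection = S − 2λn = (36, -6, 15) − 2·(24, 6, 8) = (-12, -18, -1).

(-12, -18, -1)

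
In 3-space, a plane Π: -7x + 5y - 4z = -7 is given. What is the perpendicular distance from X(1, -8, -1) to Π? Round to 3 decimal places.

3.795

n·X − d = (-7)·(1) + (5)·(-8) + (-4)·(-1) − (-7) = -36; |n| = √90.
Distance = |-36| / √90 = 36/√90 ≈ 3.795.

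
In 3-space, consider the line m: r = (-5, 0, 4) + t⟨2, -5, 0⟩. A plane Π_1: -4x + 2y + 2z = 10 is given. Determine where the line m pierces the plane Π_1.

Substitute r = (-5, 0, 4) + t(2, -5, 0) into the plane: 28 + (-18)t = 10, so t = 1.
Intersection: (-5, 0, 4) + 1·(2, -5, 0) = (-3, -5, 4).

(-3, -5, 4)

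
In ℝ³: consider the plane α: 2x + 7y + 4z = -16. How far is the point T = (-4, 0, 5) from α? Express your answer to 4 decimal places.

3.3708

n·T − d = (2)·(-4) + (7)·(0) + (4)·(5) − (-16) = 28; |n| = √69.
Distance = |28| / √69 = 28/√69 ≈ 3.3708.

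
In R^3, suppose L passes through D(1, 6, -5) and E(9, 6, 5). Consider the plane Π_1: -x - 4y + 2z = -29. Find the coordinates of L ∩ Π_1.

(5, 6, 0)

A direction vector for L is E − D = (8, 0, 10).
Substitute r = (1, 6, -5) + t(8, 0, 10) into the plane: -35 + 12t = -29, so t = 1/2.
Intersection: (1, 6, -5) + (1/2)·(8, 0, 10) = (5, 6, 0).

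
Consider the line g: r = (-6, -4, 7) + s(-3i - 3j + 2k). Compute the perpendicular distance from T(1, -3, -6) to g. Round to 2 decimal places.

10.26

Taking (-6, -4, 7) on g with direction v = (-3, -3, 2): w = T − (-6, -4, 7) = (7, 1, -13), and w × v = (-37, 25, -18).
Distance = |w × v| / |v| = √2318 / √22 ≈ 10.26.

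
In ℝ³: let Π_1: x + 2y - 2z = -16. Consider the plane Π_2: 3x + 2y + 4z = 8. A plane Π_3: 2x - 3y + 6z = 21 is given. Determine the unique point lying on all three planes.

Solving the 3×3 linear system x + 2y - 2z = -16, 3x + 2y + 4z = 8, 2x - 3y + 6z = 21 (e.g. by elimination or Cramer's rule, determinant = 30) gives (-6, 1, 6).

(-6, 1, 6)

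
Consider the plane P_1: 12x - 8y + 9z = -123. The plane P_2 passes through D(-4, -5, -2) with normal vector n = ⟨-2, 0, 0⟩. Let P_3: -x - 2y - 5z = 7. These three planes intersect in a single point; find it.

(-4, 6, -3)

P_2: n·r = n·D gives -2x = 8.
Solving the 3×3 linear system 12x - 8y + 9z = -123, -2x = 8, -x - 2y - 5z = 7 (e.g. by elimination or Cramer's rule, determinant = 116) gives (-4, 6, -3).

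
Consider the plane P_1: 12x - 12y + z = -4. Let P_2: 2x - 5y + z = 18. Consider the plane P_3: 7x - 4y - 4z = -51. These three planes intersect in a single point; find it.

(-5, -4, 8)

Solving the 3×3 linear system 12x - 12y + z = -4, 2x - 5y + z = 18, 7x - 4y - 4z = -51 (e.g. by elimination or Cramer's rule, determinant = 135) gives (-5, -4, 8).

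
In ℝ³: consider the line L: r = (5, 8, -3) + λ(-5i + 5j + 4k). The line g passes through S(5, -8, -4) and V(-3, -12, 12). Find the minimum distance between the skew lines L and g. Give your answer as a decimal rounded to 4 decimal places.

6.7337

A direction vector for g is V − S = (-8, -4, 16).
Common perpendicular direction n = (-5, 5, 4) × (-8, -4, 16) = (96, 48, 60).
With w = (5, -8, -4) − (5, 8, -3) = (0, -16, -1), w · n = -828.
Distance = |w · n| / |n| = |-828| / √15120 ≈ 6.7337.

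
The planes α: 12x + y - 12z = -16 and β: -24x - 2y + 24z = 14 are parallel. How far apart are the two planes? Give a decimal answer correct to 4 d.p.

Rescale β by 1/(-2): 12x + y - 12z = -7. Then distance = |-16 − (-7)| / √289 ≈ 0.5294.

0.5294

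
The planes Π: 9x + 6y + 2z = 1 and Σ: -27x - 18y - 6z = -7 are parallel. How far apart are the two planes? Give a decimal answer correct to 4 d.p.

0.1212

Rescale Σ by 1/(-3): 9x + 6y + 2z = 7/3. Then distance = |1 − (7/3)| / √121 ≈ 0.1212.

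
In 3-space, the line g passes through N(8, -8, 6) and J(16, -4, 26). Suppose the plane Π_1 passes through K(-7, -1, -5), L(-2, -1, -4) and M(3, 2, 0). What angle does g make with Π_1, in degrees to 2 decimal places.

A direction vector for g is J − N = (8, 4, 20).
KL = (5, 0, 1), KM = (10, 3, 5); a normal to Π_1 is KL × KM = (-3, -15, 15).
Using K: Π_1 has equation -3x - 15y + 15z = -39.
sin θ = |n·v| / (|n||v|) = |216| / (√459 · √480) = 0.46018.
θ ≈ 27.40°.

27.40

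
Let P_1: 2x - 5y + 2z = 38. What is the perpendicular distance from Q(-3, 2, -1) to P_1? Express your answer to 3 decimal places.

9.748

n·Q − d = (2)·(-3) + (-5)·(2) + (2)·(-1) − 38 = -56; |n| = √33.
Distance = |-56| / √33 = 56/√33 ≈ 9.748.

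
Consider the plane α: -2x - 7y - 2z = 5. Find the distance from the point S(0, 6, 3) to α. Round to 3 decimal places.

7.020

n·S − d = (-2)·(0) + (-7)·(6) + (-2)·(3) − 5 = -53; |n| = √57.
Distance = |-53| / √57 = 53/√57 ≈ 7.020.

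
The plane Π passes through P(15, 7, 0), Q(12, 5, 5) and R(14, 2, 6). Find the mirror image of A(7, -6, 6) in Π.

(17, 4, 16)

PQ = (-3, -2, 5), PR = (-1, -5, 6); a normal to Π is PQ × PR = (13, 13, 13).
Using P: Π has equation 13x + 13y + 13z = 286.
λ = (n·A − d)/|n|² = (91 − 286)/507 = -5/13.
Reflection = A − 2λn = (7, -6, 6) − (-10/13)·(13, 13, 13) = (17, 4, 16).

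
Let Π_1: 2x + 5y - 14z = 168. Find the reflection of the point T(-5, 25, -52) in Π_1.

λ = (n·T − d)/|n|² = (843 − 168)/225 = 3.
Reflection = T − 2λn = (-5, 25, -52) − 6·(2, 5, -14) = (-17, -5, 32).

(-17, -5, 32)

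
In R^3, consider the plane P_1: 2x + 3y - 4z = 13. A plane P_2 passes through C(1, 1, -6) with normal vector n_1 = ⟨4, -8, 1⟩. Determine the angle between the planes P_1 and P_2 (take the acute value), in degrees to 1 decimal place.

P_2: n_1·r = n_1·C gives 4x - 8y + z = -10.
cos θ = |n₁·n₂| / (|n₁||n₂|) = |-20| / (√29 · √81).
θ = arccos(0.41266) ≈ 65.6°.

65.6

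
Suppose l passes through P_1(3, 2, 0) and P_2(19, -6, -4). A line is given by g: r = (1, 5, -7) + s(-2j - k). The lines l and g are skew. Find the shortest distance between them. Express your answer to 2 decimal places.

A direction vector for l is P_2 − P_1 = (16, -8, -4).
Common perpendicular direction n = (16, -8, -4) × (0, -2, -1) = (0, 16, -32).
With w = (1, 5, -7) − (3, 2, 0) = (-2, 3, -7), w · n = 272.
Distance = |w · n| / |n| = |272| / √1280 ≈ 7.60.

7.60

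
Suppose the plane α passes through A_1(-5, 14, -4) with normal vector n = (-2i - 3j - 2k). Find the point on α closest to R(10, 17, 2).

(4, 8, -4)

α: n·r = n·A_1 gives -2x - 3y - 2z = -24.
Foot = R − λn with λ = (n·R − d)/|n|² = (-75 − (-24))/17 = -3.
Foot = (10, 17, 2) − (-3)·(-2, -3, -2) = (4, 8, -4).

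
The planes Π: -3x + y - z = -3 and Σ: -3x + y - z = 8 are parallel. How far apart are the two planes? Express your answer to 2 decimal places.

3.32

Same normal n = (-3, 1, -1) with |n| = √11; distance = |-3 − 8| / |n| = 11/√11 ≈ 3.32.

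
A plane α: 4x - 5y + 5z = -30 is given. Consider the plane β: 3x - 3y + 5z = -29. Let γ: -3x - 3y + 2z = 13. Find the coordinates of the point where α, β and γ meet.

(-5, -2, -4)

Solving the 3×3 linear system 4x - 5y + 5z = -30, 3x - 3y + 5z = -29, -3x - 3y + 2z = 13 (e.g. by elimination or Cramer's rule, determinant = 51) gives (-5, -2, -4).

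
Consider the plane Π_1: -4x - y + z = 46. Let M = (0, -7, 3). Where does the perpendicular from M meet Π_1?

Foot = M − λn with λ = (n·M − d)/|n|² = (10 − 46)/18 = -2.
Foot = (0, -7, 3) − (-2)·(-4, -1, 1) = (-8, -9, 5).

(-8, -9, 5)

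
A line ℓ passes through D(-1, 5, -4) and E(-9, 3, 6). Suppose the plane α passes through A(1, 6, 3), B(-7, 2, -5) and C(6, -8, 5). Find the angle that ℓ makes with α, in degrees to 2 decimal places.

86.22

A direction vector for ℓ is E − D = (-8, -2, 10).
AB = (-8, -4, -8), AC = (5, -14, 2); a normal to α is AB × AC = (-120, -24, 132).
Using A: α has equation -120x - 24y + 132z = 132.
sin θ = |n·v| / (|n||v|) = |2328| / (√32400 · √168) = 0.99783.
θ ≈ 86.22°.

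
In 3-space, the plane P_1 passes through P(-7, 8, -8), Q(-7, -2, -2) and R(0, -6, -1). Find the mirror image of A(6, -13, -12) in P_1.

PQ = (0, -10, 6), PR = (7, -14, 7); a normal to P_1 is PQ × PR = (14, 42, 70).
Using P: P_1 has equation 14x + 42y + 70z = -322.
λ = (n·A − d)/|n|² = (-1302 − (-322))/6860 = -1/7.
Reflection = A − 2λn = (6, -13, -12) − (-2/7)·(14, 42, 70) = (10, -1, 8).

(10, -1, 8)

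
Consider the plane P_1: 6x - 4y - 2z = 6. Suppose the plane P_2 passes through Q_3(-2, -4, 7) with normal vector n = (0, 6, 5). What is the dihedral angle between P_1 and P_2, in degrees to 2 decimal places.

P_2: n·r = n·Q_3 gives 6y + 5z = 11.
cos θ = |n₁·n₂| / (|n₁||n₂|) = |-34| / (√56 · √61).
θ = arccos(0.58173) ≈ 54.43°.

54.43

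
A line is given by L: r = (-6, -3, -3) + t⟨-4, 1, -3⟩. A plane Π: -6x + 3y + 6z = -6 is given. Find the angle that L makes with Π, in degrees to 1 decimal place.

sin θ = |n·v| / (|n||v|) = |9| / (√81 · √26) = 0.19612.
θ ≈ 11.3°.

11.3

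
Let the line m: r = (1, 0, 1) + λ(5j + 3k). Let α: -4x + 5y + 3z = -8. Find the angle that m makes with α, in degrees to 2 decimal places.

55.55

sin θ = |n·v| / (|n||v|) = |34| / (√50 · √34) = 0.82462.
θ ≈ 55.55°.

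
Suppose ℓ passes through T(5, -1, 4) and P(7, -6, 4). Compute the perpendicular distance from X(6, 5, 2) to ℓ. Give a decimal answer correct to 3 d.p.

3.737

A direction vector for ℓ is P − T = (2, -5, 0).
Taking (5, -1, 4) on ℓ with direction v = (2, -5, 0): w = X − (5, -1, 4) = (1, 6, -2), and w × v = (-10, -4, -17).
Distance = |w × v| / |v| = √405 / √29 ≈ 3.737.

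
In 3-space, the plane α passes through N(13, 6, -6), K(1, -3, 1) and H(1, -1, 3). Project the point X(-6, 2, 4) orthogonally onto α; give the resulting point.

(-2, -1, 7)

NK = (-12, -9, 7), NH = (-12, -7, 9); a normal to α is NK × NH = (-32, 24, -24).
Using N: α has equation -32x + 24y - 24z = -128.
Foot = X − λn with λ = (n·X − d)/|n|² = (144 − (-128))/2176 = 1/8.
Foot = (-6, 2, 4) − (1/8)·(-32, 24, -24) = (-2, -1, 7).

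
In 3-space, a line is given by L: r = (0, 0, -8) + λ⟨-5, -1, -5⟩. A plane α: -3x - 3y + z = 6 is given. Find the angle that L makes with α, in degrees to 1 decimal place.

sin θ = |n·v| / (|n||v|) = |13| / (√19 · √51) = 0.41762.
θ ≈ 24.7°.

24.7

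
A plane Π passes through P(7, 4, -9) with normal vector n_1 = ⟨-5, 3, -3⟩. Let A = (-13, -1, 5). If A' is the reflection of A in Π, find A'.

(-3, -7, 11)

Π: n_1·r = n_1·P gives -5x + 3y - 3z = 4.
λ = (n·A − d)/|n|² = (47 − 4)/43 = 1.
Reflection = A − 2λn = (-13, -1, 5) − 2·(-5, 3, -3) = (-3, -7, 11).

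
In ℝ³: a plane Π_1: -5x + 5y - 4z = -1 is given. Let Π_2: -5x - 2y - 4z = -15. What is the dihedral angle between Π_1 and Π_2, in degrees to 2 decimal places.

cos θ = |n₁·n₂| / (|n₁||n₂|) = |31| / (√66 · √45).
θ = arccos(0.56883) ≈ 55.33°.

55.33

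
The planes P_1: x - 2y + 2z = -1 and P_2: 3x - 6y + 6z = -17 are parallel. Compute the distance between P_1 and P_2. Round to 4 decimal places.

1.5556

Rescale P_2 by 1/3: x - 2y + 2z = -17/3. Then distance = |-1 − (-17/3)| / √9 ≈ 1.5556.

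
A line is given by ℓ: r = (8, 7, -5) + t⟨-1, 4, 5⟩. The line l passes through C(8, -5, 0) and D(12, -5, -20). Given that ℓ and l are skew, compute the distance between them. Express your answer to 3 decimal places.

0.981

A direction vector for l is D − C = (4, 0, -20).
Common perpendicular direction n = (-1, 4, 5) × (4, 0, -20) = (-80, 0, -16).
With w = (8, -5, 0) − (8, 7, -5) = (0, -12, 5), w · n = -80.
Distance = |w · n| / |n| = |-80| / √6656 ≈ 0.981.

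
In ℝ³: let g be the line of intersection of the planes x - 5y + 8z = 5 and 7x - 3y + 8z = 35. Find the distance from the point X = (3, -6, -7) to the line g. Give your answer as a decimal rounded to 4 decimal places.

4.9713

Direction of g: (1, -5, 8) × (7, -3, 8) = (-16, 48, 32).
A point on g: solving the two plane equations with x = 5 gives (5, 0, 0).
Taking (5, 0, 0) on g with direction v = (-16, 48, 32): w = X − (5, 0, 0) = (-2, -6, -7), and w × v = (144, 176, -192).
Distance = |w × v| / |v| = √88576 / √3584 ≈ 4.9713.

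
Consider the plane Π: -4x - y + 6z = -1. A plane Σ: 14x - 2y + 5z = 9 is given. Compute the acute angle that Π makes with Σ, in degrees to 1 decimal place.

77.3

cos θ = |n₁·n₂| / (|n₁||n₂|) = |-24| / (√53 · √225).
θ = arccos(0.21978) ≈ 77.3°.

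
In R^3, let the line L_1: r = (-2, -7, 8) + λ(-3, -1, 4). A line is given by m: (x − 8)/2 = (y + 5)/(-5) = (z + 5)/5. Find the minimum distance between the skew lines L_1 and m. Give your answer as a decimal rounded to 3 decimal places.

m has direction (2, -5, 5) through (8, -5, -5).
Common perpendicular direction n = (-3, -1, 4) × (2, -5, 5) = (15, 23, 17).
With w = (8, -5, -5) − (-2, -7, 8) = (10, 2, -13), w · n = -25.
Distance = |w · n| / |n| = |-25| / √1043 ≈ 0.774.

0.774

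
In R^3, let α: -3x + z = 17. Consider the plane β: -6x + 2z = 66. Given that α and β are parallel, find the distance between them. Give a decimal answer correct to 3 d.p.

5.060

Rescale β by 1/2: -3x + z = 33. Then distance = |17 − 33| / √10 ≈ 5.060.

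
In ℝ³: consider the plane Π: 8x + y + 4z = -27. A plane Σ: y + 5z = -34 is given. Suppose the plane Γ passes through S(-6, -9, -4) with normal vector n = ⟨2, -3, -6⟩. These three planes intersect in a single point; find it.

(0, 1, -7)

Γ: n·r = n·S gives 2x - 3y - 6z = 39.
Solving the 3×3 linear system 8x + y + 4z = -27, y + 5z = -34, 2x - 3y - 6z = 39 (e.g. by elimination or Cramer's rule, determinant = 74) gives (0, 1, -7).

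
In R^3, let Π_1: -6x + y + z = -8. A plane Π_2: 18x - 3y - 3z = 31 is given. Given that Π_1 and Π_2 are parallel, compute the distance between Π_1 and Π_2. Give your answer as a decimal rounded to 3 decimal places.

Rescale Π_2 by 1/(-3): -6x + y + z = -31/3. Then distance = |-8 − (-31/3)| / √38 ≈ 0.379.

0.379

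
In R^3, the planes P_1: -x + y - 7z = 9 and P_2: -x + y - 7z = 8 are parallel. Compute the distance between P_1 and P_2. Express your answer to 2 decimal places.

Same normal n = (-1, 1, -7) with |n| = √51; distance = |9 − 8| / |n| = 1/√51 ≈ 0.14.

0.14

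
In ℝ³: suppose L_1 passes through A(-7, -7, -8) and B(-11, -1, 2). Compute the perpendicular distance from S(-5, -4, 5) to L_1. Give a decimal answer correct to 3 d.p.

A direction vector for L_1 is B − A = (-4, 6, 10).
Taking (-7, -7, -8) on L_1 with direction v = (-4, 6, 10): w = S − (-7, -7, -8) = (2, 3, 13), and w × v = (-48, -72, 24).
Distance = |w × v| / |v| = √8064 / √152 ≈ 7.284.

7.284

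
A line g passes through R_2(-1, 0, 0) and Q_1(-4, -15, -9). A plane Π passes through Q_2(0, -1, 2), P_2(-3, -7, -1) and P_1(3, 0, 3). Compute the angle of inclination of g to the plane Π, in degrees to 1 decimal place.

A direction vector for g is Q_1 − R_2 = (-3, -15, -9).
Q_2P_2 = (-3, -6, -3), Q_2P_1 = (3, 1, 1); a normal to Π is Q_2P_2 × Q_2P_1 = (-3, -6, 15).
Using Q_2: Π has equation -3x - 6y + 15z = 36.
sin θ = |n·v| / (|n||v|) = |-36| / (√270 · √315) = 0.12344.
θ ≈ 7.1°.

7.1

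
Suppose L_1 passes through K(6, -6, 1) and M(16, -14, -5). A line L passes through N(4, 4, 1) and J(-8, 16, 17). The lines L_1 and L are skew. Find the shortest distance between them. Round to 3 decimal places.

7.175

A direction vector for L_1 is M − K = (10, -8, -6).
A direction vector for L is J − N = (-12, 12, 16).
Common perpendicular direction n = (10, -8, -6) × (-12, 12, 16) = (-56, -88, 24).
With w = (4, 4, 1) − (6, -6, 1) = (-2, 10, 0), w · n = -768.
Distance = |w · n| / |n| = |-768| / √11456 ≈ 7.175.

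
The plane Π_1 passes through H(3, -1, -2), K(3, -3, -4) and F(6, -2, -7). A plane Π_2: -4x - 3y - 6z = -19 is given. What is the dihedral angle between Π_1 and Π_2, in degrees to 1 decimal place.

HK = (0, -2, -2), HF = (3, -1, -5); a normal to Π_1 is HK × HF = (8, -6, 6).
Using H: Π_1 has equation 8x - 6y + 6z = 18.
cos θ = |n₁·n₂| / (|n₁||n₂|) = |-50| / (√136 · √61).
θ = arccos(0.54895) ≈ 56.7°.

56.7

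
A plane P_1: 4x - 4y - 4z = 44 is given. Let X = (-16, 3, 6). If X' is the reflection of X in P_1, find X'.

(8, -21, -18)

λ = (n·X − d)/|n|² = (-100 − 44)/48 = -3.
Reflection = X − 2λn = (-16, 3, 6) − (-6)·(4, -4, -4) = (8, -21, -18).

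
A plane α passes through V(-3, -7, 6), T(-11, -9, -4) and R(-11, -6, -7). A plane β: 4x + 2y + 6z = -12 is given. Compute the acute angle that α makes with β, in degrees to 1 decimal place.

82.6

VT = (-8, -2, -10), VR = (-8, 1, -13); a normal to α is VT × VR = (36, -24, -24).
Using V: α has equation 36x - 24y - 24z = -84.
cos θ = |n₁·n₂| / (|n₁||n₂|) = |-48| / (√2448 · √56).
θ = arccos(0.12964) ≈ 82.6°.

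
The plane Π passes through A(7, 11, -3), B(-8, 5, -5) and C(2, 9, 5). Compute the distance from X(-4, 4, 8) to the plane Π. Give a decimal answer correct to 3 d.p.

2.414

AB = (-15, -6, -2), AC = (-5, -2, 8); a normal to Π is AB × AC = (-52, 130, 0).
Using A: Π has equation -52x + 130y = 1066.
n·X − d = (-52)·(-4) + (130)·(4) + (0)·(8) − 1066 = -338; |n| = √19604.
Distance = |-338| / √19604 = 338/√19604 ≈ 2.414.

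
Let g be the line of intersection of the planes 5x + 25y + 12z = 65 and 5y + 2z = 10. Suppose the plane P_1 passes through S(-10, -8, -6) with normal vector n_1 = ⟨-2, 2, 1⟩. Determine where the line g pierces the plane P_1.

(3, 2, 0)

Direction of g: (5, 25, 12) × (0, 5, 2) = (-10, -10, 25).
A point on g: solving the two plane equations with x = 9 gives (9, 8, -15).
P_1: n_1·r = n_1·S gives -2x + 2y + z = -2.
Substitute r = (9, 8, -15) + t(-10, -10, 25) into the plane: -17 + 25t = -2, so t = 3/5.
Intersection: (9, 8, -15) + (3/5)·(-10, -10, 25) = (3, 2, 0).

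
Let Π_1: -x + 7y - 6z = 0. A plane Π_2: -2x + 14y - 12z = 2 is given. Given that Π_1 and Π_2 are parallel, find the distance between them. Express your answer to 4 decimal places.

Rescale Π_2 by 1/2: -x + 7y - 6z = 1. Then distance = |0 − 1| / √86 ≈ 0.1078.

0.1078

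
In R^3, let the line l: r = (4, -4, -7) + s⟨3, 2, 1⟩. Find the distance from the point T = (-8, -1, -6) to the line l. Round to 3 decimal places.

Taking (4, -4, -7) on l with direction v = (3, 2, 1): w = T − (4, -4, -7) = (-12, 3, 1), and w × v = (1, 15, -33).
Distance = |w × v| / |v| = √1315 / √14 ≈ 9.692.

9.692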